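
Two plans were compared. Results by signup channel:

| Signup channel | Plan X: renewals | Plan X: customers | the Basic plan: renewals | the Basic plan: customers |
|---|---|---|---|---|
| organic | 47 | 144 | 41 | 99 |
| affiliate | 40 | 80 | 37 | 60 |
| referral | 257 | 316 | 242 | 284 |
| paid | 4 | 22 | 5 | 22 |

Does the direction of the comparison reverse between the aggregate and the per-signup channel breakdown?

Organic: Plan X 47/144 = 32.6%, the Basic plan 41/99 = 41.4% → the Basic plan
Affiliate: Plan X 40/80 = 50.0%, the Basic plan 37/60 = 61.7% → the Basic plan
Referral: Plan X 257/316 = 81.3%, the Basic plan 242/284 = 85.2% → the Basic plan
Paid: Plan X 4/22 = 18.2%, the Basic plan 5/22 = 22.7% → the Basic plan
Overall: Plan X 348/562 = 61.9%, the Basic plan 325/465 = 69.9% → the Basic plan
The Basic plan wins overall and in every signup group — no reversal.

No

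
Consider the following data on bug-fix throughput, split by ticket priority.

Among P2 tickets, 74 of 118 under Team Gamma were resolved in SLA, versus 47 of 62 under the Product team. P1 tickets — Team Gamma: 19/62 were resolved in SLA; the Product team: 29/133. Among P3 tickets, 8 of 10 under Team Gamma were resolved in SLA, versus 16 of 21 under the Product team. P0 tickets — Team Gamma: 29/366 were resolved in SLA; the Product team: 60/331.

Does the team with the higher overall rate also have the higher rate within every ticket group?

No

P2: Team Gamma 74/118 = 62.7%, the Product team 47/62 = 75.8% → the Product team
P1: Team Gamma 19/62 = 30.6%, the Product team 29/133 = 21.8% → Team Gamma
P3: Team Gamma 8/10 = 80.0%, the Product team 16/21 = 76.2% → Team Gamma
P0: Team Gamma 29/366 = 7.9%, the Product team 60/331 = 18.1% → the Product team
Overall: Team Gamma 130/556 = 23.4%, the Product team 152/547 = 27.8% → the Product team
Neither sweeps: Team Gamma wins 2 of 4 groups, the Product team wins 2. The Product team wins overall but not every group — no Simpson reversal.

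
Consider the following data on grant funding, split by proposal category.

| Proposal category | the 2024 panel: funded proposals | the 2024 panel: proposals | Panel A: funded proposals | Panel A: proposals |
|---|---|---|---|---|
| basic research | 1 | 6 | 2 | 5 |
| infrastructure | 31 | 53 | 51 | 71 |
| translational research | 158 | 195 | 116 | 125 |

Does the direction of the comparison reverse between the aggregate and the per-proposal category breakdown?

No

Basic research: the 2024 panel 1/6 = 16.7%, Panel A 2/5 = 40.0% → Panel A
Infrastructure: the 2024 panel 31/53 = 58.5%, Panel A 51/71 = 71.8% → Panel A
Translational research: the 2024 panel 158/195 = 81.0%, Panel A 116/125 = 92.8% → Panel A
Overall: the 2024 panel 190/254 = 74.8%, Panel A 169/201 = 84.1% → Panel A
Panel A wins overall and in every proposal group — no reversal.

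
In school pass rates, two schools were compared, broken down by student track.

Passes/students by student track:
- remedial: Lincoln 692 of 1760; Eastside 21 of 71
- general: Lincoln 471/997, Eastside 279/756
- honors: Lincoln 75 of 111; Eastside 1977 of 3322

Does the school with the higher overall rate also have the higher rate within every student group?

No

Remedial: Lincoln 692/1760 = 39.3%, Eastside 21/71 = 29.6% → Lincoln
General: Lincoln 471/997 = 47.2%, Eastside 279/756 = 36.9% → Lincoln
Honors: Lincoln 75/111 = 67.6%, Eastside 1977/3322 = 59.5% → Lincoln
Overall: Lincoln 1238/2868 = 43.2%, Eastside 2277/4149 = 54.9% → Eastside
Lincoln wins each student group but Eastside wins overall — the comparison reverses. Lincoln's students skew toward remedial, which has a lower base rate.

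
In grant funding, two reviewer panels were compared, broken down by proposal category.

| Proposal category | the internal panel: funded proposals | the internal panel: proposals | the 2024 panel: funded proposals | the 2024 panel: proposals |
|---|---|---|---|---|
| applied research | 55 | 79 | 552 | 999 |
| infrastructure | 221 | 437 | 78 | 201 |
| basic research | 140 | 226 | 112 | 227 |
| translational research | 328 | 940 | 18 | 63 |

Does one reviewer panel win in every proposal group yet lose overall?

Yes

Applied research: the internal panel 55/79 = 69.6%, the 2024 panel 552/999 = 55.3% → the internal panel
Infrastructure: the internal panel 221/437 = 50.6%, the 2024 panel 78/201 = 38.8% → the internal panel
Basic research: the internal panel 140/226 = 61.9%, the 2024 panel 112/227 = 49.3% → the internal panel
Translational research: the internal panel 328/940 = 34.9%, the 2024 panel 18/63 = 28.6% → the internal panel
Overall: the internal panel 744/1682 = 44.2%, the 2024 panel 760/1490 = 51.0% → the 2024 panel
The internal panel wins each proposal group but the 2024 panel wins overall — the comparison reverses. The internal panel's proposals skew toward translational research, which has a lower base rate.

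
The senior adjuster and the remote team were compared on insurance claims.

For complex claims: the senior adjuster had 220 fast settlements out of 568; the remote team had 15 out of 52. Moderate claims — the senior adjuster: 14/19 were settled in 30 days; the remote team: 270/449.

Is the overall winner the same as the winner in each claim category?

Complex: the senior adjuster 220/568 = 38.7%, the remote team 15/52 = 28.8% → the senior adjuster
Moderate: the senior adjuster 14/19 = 73.7%, the remote team 270/449 = 60.1% → the senior adjuster
Overall: the senior adjuster 234/587 = 39.9%, the remote team 285/501 = 56.9% → the remote team
The senior adjuster wins each claim group but the remote team wins overall — the comparison reverses. The senior adjuster's claims skew toward complex, which has a lower base rate.

No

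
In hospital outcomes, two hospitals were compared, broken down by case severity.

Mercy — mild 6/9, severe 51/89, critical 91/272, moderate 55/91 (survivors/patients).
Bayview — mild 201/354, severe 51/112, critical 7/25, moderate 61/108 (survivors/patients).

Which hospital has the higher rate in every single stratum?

Mild: Mercy 6/9 = 66.7%, Bayview 201/354 = 56.8% → Mercy
Severe: Mercy 51/89 = 57.3%, Bayview 51/112 = 45.5% → Mercy
Critical: Mercy 91/272 = 33.5%, Bayview 7/25 = 28.0% → Mercy
Moderate: Mercy 55/91 = 60.4%, Bayview 61/108 = 56.5% → Mercy
Mercy has the higher rate in all 4 groups.

Mercy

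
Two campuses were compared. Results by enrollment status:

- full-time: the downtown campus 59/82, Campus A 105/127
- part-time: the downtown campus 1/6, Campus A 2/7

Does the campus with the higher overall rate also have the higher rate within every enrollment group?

Full-time: the downtown campus 59/82 = 72.0%, Campus A 105/127 = 82.7% → Campus A
Part-time: the downtown campus 1/6 = 16.7%, Campus A 2/7 = 28.6% → Campus A
Overall: the downtown campus 60/88 = 68.2%, Campus A 107/134 = 79.9% → Campus A
Campus A wins overall and in every enrollment group — no reversal.

Yes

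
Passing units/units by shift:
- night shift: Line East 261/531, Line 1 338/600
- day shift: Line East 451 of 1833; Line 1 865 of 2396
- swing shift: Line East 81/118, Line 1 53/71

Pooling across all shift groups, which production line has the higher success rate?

Night shift: Line East 261/531 = 49.2%, Line 1 338/600 = 56.3% → Line 1
Day shift: Line East 451/1833 = 24.6%, Line 1 865/2396 = 36.1% → Line 1
Swing shift: Line East 81/118 = 68.6%, Line 1 53/71 = 74.6% → Line 1
Overall: Line East 793/2482 = 32.0%, Line 1 1256/3067 = 41.0% → Line 1

Line 1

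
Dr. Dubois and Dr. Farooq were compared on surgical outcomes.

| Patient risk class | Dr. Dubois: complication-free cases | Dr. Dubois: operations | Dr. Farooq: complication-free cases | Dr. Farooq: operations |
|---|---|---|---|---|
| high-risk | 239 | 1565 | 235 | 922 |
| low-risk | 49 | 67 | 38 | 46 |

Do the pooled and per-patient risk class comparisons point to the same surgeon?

Yes

High-risk: Dr. Dubois 239/1565 = 15.3%, Dr. Farooq 235/922 = 25.5% → Dr. Farooq
Low-risk: Dr. Dubois 49/67 = 73.1%, Dr. Farooq 38/46 = 82.6% → Dr. Farooq
Overall: Dr. Dubois 288/1632 = 17.6%, Dr. Farooq 273/968 = 28.2% → Dr. Farooq
Dr. Farooq wins overall and in every patient risk group — no reversal.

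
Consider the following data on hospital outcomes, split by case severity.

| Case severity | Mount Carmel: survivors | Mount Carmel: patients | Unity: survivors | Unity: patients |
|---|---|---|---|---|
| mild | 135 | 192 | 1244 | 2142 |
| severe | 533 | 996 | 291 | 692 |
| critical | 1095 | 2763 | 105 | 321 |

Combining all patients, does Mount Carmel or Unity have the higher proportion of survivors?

Mild: Mount Carmel 135/192 = 70.3%, Unity 1244/2142 = 58.1% → Mount Carmel
Severe: Mount Carmel 533/996 = 53.5%, Unity 291/692 = 42.1% → Mount Carmel
Critical: Mount Carmel 1095/2763 = 39.6%, Unity 105/321 = 32.7% → Mount Carmel
Overall: Mount Carmel 1763/3951 = 44.6%, Unity 1640/3155 = 52.0% → Unity
(Mount Carmel wins every case group but Unity wins overall — Mount Carmel's patients skew toward the low-rate critical group.)

Unity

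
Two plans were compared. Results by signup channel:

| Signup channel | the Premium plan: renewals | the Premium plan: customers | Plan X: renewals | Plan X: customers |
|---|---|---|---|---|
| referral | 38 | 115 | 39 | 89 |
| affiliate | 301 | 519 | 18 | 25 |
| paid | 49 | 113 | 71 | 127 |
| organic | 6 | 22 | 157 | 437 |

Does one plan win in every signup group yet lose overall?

Referral: the Premium plan 38/115 = 33.0%, Plan X 39/89 = 43.8% → Plan X
Affiliate: the Premium plan 301/519 = 58.0%, Plan X 18/25 = 72.0% → Plan X
Paid: the Premium plan 49/113 = 43.4%, Plan X 71/127 = 55.9% → Plan X
Organic: the Premium plan 6/22 = 27.3%, Plan X 157/437 = 35.9% → Plan X
Overall: the Premium plan 394/769 = 51.2%, Plan X 285/678 = 42.0% → the Premium plan
Plan X wins each signup group but the Premium plan wins overall — the comparison reverses. Plan X's customers skew toward organic, which has a lower base rate.

Yes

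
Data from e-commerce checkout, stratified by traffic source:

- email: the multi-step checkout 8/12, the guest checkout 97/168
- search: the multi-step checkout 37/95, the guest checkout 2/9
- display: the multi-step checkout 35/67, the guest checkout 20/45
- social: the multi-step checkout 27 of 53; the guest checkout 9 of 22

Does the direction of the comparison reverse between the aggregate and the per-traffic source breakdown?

Email: the multi-step checkout 8/12 = 66.7%, the guest checkout 97/168 = 57.7% → the multi-step checkout
Search: the multi-step checkout 37/95 = 38.9%, the guest checkout 2/9 = 22.2% → the multi-step checkout
Display: the multi-step checkout 35/67 = 52.2%, the guest checkout 20/45 = 44.4% → the multi-step checkout
Social: the multi-step checkout 27/53 = 50.9%, the guest checkout 9/22 = 40.9% → the multi-step checkout
Overall: the multi-step checkout 107/227 = 47.1%, the guest checkout 128/244 = 52.5% → the guest checkout
The multi-step checkout wins each traffic group but the guest checkout wins overall — the comparison reverses. The multi-step checkout's sessions skew toward search, which has a lower base rate.

Yes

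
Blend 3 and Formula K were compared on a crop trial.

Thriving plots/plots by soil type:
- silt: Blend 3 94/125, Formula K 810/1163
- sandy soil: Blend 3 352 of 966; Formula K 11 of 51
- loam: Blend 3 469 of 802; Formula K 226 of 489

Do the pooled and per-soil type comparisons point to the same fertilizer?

Silt: Blend 3 94/125 = 75.2%, Formula K 810/1163 = 69.6% → Blend 3
Sandy soil: Blend 3 352/966 = 36.4%, Formula K 11/51 = 21.6% → Blend 3
Loam: Blend 3 469/802 = 58.5%, Formula K 226/489 = 46.2% → Blend 3
Overall: Blend 3 915/1893 = 48.3%, Formula K 1047/1703 = 61.5% → Formula K
Blend 3 wins each soil group but Formula K wins overall — the comparison reverses. Blend 3's plots skew toward sandy soil, which has a lower base rate.

No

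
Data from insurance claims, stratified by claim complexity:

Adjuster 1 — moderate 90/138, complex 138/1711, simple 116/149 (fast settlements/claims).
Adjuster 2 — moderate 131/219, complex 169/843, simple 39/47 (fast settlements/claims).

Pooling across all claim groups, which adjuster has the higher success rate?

Adjuster 2

Moderate: Adjuster 1 90/138 = 65.2%, Adjuster 2 131/219 = 59.8% → Adjuster 1
Complex: Adjuster 1 138/1711 = 8.1%, Adjuster 2 169/843 = 20.0% → Adjuster 2
Simple: Adjuster 1 116/149 = 77.9%, Adjuster 2 39/47 = 83.0% → Adjuster 2
Overall: Adjuster 1 344/1998 = 17.2%, Adjuster 2 339/1109 = 30.6% → Adjuster 2
(Neither sweeps every claim group, but Adjuster 2 has the higher pooled rate.)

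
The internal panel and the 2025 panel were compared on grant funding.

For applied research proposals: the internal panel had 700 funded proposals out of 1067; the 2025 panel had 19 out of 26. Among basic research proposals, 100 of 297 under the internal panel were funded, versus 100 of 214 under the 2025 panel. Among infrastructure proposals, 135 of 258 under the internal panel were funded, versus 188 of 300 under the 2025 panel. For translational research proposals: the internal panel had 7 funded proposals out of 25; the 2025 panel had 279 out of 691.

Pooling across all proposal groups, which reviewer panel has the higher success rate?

Applied research: the internal panel 700/1067 = 65.6%, the 2025 panel 19/26 = 73.1% → the 2025 panel
Basic research: the internal panel 100/297 = 33.7%, the 2025 panel 100/214 = 46.7% → the 2025 panel
Infrastructure: the internal panel 135/258 = 52.3%, the 2025 panel 188/300 = 62.7% → the 2025 panel
Translational research: the internal panel 7/25 = 28.0%, the 2025 panel 279/691 = 40.4% → the 2025 panel
Overall: the internal panel 942/1647 = 57.2%, the 2025 panel 586/1231 = 47.6% → the internal panel
(The 2025 panel wins every proposal group but the internal panel wins overall — the 2025 panel's proposals skew toward the low-rate translational research group.)

the internal panel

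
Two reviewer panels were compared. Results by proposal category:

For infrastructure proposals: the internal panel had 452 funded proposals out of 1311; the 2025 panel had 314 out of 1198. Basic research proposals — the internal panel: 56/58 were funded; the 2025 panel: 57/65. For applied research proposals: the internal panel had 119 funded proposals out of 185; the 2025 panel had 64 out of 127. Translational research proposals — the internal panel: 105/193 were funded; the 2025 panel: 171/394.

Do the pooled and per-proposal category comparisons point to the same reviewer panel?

Yes

Infrastructure: the internal panel 452/1311 = 34.5%, the 2025 panel 314/1198 = 26.2% → the internal panel
Basic research: the internal panel 56/58 = 96.6%, the 2025 panel 57/65 = 87.7% → the internal panel
Applied research: the internal panel 119/185 = 64.3%, the 2025 panel 64/127 = 50.4% → the internal panel
Translational research: the internal panel 105/193 = 54.4%, the 2025 panel 171/394 = 43.4% → the internal panel
Overall: the internal panel 732/1747 = 41.9%, the 2025 panel 606/1784 = 34.0% → the internal panel
The internal panel wins overall and in every proposal group — no reversal.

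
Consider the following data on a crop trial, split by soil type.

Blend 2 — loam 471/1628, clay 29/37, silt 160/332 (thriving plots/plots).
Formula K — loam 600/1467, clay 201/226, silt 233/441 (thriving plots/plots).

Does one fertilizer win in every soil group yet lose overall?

No

Loam: Blend 2 471/1628 = 28.9%, Formula K 600/1467 = 40.9% → Formula K
Clay: Blend 2 29/37 = 78.4%, Formula K 201/226 = 88.9% → Formula K
Silt: Blend 2 160/332 = 48.2%, Formula K 233/441 = 52.8% → Formula K
Overall: Blend 2 660/1997 = 33.0%, Formula K 1034/2134 = 48.5% → Formula K
Formula K wins overall and in every soil group — no reversal.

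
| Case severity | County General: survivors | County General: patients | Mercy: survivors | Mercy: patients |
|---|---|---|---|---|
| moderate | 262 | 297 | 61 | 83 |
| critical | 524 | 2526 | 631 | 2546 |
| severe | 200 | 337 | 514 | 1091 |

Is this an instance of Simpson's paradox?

No

Moderate: County General 262/297 = 88.2%, Mercy 61/83 = 73.5% → County General
Critical: County General 524/2526 = 20.7%, Mercy 631/2546 = 24.8% → Mercy
Severe: County General 200/337 = 59.3%, Mercy 514/1091 = 47.1% → County General
Overall: County General 986/3160 = 31.2%, Mercy 1206/3720 = 32.4% → Mercy
Neither sweeps: County General wins 2 of 3 groups, Mercy wins 1. Mercy wins overall but not every group — no Simpson reversal.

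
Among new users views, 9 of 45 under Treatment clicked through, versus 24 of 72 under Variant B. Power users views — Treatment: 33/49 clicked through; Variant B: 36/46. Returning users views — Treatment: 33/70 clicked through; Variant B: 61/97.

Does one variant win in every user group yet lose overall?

No

New users: Treatment 9/45 = 20.0%, Variant B 24/72 = 33.3% → Variant B
Power users: Treatment 33/49 = 67.3%, Variant B 36/46 = 78.3% → Variant B
Returning users: Treatment 33/70 = 47.1%, Variant B 61/97 = 62.9% → Variant B
Overall: Treatment 75/164 = 45.7%, Variant B 121/215 = 56.3% → Variant B
Variant B wins overall and in every user group — no reversal.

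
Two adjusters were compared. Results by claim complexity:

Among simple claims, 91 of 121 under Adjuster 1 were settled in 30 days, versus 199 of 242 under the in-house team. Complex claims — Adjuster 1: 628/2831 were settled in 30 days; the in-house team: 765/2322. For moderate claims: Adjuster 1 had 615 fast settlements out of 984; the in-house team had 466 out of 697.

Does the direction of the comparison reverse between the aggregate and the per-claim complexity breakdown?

Simple: Adjuster 1 91/121 = 75.2%, the in-house team 199/242 = 82.2% → the in-house team
Complex: Adjuster 1 628/2831 = 22.2%, the in-house team 765/2322 = 32.9% → the in-house team
Moderate: Adjuster 1 615/984 = 62.5%, the in-house team 466/697 = 66.9% → the in-house team
Overall: Adjuster 1 1334/3936 = 33.9%, the in-house team 1430/3261 = 43.9% → the in-house team
The in-house team wins overall and in every claim group — no reversal.

No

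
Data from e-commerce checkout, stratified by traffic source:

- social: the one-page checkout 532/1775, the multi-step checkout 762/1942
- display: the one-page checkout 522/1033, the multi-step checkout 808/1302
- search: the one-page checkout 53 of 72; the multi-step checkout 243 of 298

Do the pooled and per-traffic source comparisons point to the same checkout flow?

Social: the one-page checkout 532/1775 = 30.0%, the multi-step checkout 762/1942 = 39.2% → the multi-step checkout
Display: the one-page checkout 522/1033 = 50.5%, the multi-step checkout 808/1302 = 62.1% → the multi-step checkout
Search: the one-page checkout 53/72 = 73.6%, the multi-step checkout 243/298 = 81.5% → the multi-step checkout
Overall: the one-page checkout 1107/2880 = 38.4%, the multi-step checkout 1813/3542 = 51.2% → the multi-step checkout
The multi-step checkout wins overall and in every traffic group — no reversal.

Yes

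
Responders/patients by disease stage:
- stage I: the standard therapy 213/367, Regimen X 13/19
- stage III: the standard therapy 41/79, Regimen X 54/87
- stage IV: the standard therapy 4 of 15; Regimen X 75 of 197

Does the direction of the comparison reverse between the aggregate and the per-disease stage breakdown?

Stage I: the standard therapy 213/367 = 58.0%, Regimen X 13/19 = 68.4% → Regimen X
Stage III: the standard therapy 41/79 = 51.9%, Regimen X 54/87 = 62.1% → Regimen X
Stage IV: the standard therapy 4/15 = 26.7%, Regimen X 75/197 = 38.1% → Regimen X
Overall: the standard therapy 258/461 = 56.0%, Regimen X 142/303 = 46.9% → the standard therapy
Regimen X wins each disease group but the standard therapy wins overall — the comparison reverses. Regimen X's patients skew toward stage IV, which has a lower base rate.

Yes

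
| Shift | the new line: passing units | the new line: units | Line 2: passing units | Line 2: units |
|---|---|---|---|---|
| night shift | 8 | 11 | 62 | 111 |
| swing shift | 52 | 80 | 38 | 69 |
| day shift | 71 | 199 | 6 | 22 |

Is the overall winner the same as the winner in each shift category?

No

Night shift: the new line 8/11 = 72.7%, Line 2 62/111 = 55.9% → the new line
Swing shift: the new line 52/80 = 65.0%, Line 2 38/69 = 55.1% → the new line
Day shift: the new line 71/199 = 35.7%, Line 2 6/22 = 27.3% → the new line
Overall: the new line 131/290 = 45.2%, Line 2 106/202 = 52.5% → Line 2
The new line wins each shift group but Line 2 wins overall — the comparison reverses. The new line's units skew toward day shift, which has a lower base rate.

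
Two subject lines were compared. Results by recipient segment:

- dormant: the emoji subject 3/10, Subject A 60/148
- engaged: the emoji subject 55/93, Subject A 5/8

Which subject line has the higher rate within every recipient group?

Dormant: the emoji subject 3/10 = 30.0%, Subject A 60/148 = 40.5% → Subject A
Engaged: the emoji subject 55/93 = 59.1%, Subject A 5/8 = 62.5% → Subject A
Subject A has the higher rate in both groups.

Subject A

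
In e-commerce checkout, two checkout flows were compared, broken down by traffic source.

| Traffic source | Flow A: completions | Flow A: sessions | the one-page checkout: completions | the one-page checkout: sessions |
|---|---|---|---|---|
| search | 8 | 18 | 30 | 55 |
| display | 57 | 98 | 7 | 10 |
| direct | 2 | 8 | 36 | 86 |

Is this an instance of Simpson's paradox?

Search: Flow A 8/18 = 44.4%, the one-page checkout 30/55 = 54.5% → the one-page checkout
Display: Flow A 57/98 = 58.2%, the one-page checkout 7/10 = 70.0% → the one-page checkout
Direct: Flow A 2/8 = 25.0%, the one-page checkout 36/86 = 41.9% → the one-page checkout
Overall: Flow A 67/124 = 54.0%, the one-page checkout 73/151 = 48.3% → Flow A
The one-page checkout wins each traffic group but Flow A wins overall — the comparison reverses. The one-page checkout's sessions skew toward direct, which has a lower base rate.

Yes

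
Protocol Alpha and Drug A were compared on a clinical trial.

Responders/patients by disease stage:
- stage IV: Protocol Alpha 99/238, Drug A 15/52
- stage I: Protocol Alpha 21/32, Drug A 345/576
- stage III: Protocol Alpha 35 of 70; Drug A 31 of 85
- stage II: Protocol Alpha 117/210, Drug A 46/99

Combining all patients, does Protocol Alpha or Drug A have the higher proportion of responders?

Stage IV: Protocol Alpha 99/238 = 41.6%, Drug A 15/52 = 28.8% → Protocol Alpha
Stage I: Protocol Alpha 21/32 = 65.6%, Drug A 345/576 = 59.9% → Protocol Alpha
Stage III: Protocol Alpha 35/70 = 50.0%, Drug A 31/85 = 36.5% → Protocol Alpha
Stage II: Protocol Alpha 117/210 = 55.7%, Drug A 46/99 = 46.5% → Protocol Alpha
Overall: Protocol Alpha 272/550 = 49.5%, Drug A 437/812 = 53.8% → Drug A
(Protocol Alpha wins every disease group but Drug A wins overall — Protocol Alpha's patients skew toward the low-rate stage IV group.)

Drug A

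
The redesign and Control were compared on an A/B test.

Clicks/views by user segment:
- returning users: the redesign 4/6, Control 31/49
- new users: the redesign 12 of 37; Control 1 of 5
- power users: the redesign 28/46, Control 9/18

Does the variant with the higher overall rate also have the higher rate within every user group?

Returning users: the redesign 4/6 = 66.7%, Control 31/49 = 63.3% → the redesign
New users: the redesign 12/37 = 32.4%, Control 1/5 = 20.0% → the redesign
Power users: the redesign 28/46 = 60.9%, Control 9/18 = 50.0% → the redesign
Overall: the redesign 44/89 = 49.4%, Control 41/72 = 56.9% → Control
The redesign wins each user group but Control wins overall — the comparison reverses. The redesign's views skew toward new users, which has a lower base rate.

No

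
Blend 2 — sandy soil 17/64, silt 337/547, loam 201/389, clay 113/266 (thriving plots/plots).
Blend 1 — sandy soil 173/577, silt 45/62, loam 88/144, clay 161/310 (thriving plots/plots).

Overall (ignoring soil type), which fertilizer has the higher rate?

Sandy soil: Blend 2 17/64 = 26.6%, Blend 1 173/577 = 30.0% → Blend 1
Silt: Blend 2 337/547 = 61.6%, Blend 1 45/62 = 72.6% → Blend 1
Loam: Blend 2 201/389 = 51.7%, Blend 1 88/144 = 61.1% → Blend 1
Clay: Blend 2 113/266 = 42.5%, Blend 1 161/310 = 51.9% → Blend 1
Overall: Blend 2 668/1266 = 52.8%, Blend 1 467/1093 = 42.7% → Blend 2
(Blend 1 wins every soil group but Blend 2 wins overall — Blend 1's plots skew toward the low-rate sandy soil group.)

Blend 2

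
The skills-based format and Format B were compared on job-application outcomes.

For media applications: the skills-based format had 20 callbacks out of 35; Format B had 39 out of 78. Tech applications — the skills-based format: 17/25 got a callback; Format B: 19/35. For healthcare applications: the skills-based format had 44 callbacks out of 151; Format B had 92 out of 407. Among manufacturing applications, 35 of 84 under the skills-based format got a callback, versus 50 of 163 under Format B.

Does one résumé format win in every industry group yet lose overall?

No

Media: the skills-based format 20/35 = 57.1%, Format B 39/78 = 50.0% → the skills-based format
Tech: the skills-based format 17/25 = 68.0%, Format B 19/35 = 54.3% → the skills-based format
Healthcare: the skills-based format 44/151 = 29.1%, Format B 92/407 = 22.6% → the skills-based format
Manufacturing: the skills-based format 35/84 = 41.7%, Format B 50/163 = 30.7% → the skills-based format
Overall: the skills-based format 116/295 = 39.3%, Format B 200/683 = 29.3% → the skills-based format
The skills-based format wins overall and in every industry group — no reversal.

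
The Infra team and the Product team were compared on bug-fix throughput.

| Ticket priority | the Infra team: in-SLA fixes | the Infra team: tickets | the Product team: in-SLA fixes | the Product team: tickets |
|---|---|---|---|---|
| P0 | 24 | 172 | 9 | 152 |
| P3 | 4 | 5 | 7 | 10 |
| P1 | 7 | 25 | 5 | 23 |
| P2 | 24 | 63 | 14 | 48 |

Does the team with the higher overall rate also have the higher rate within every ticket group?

P0: the Infra team 24/172 = 14.0%, the Product team 9/152 = 5.9% → the Infra team
P3: the Infra team 4/5 = 80.0%, the Product team 7/10 = 70.0% → the Infra team
P1: the Infra team 7/25 = 28.0%, the Product team 5/23 = 21.7% → the Infra team
P2: the Infra team 24/63 = 38.1%, the Product team 14/48 = 29.2% → the Infra team
Overall: the Infra team 59/265 = 22.3%, the Product team 35/233 = 15.0% → the Infra team
The Infra team wins overall and in every ticket group — no reversal.

Yes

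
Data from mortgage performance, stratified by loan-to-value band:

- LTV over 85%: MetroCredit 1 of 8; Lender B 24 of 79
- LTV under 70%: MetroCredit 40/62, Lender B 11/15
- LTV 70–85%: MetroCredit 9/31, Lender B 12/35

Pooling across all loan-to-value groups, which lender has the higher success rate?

LTV over 85%: MetroCredit 1/8 = 12.5%, Lender B 24/79 = 30.4% → Lender B
LTV under 70%: MetroCredit 40/62 = 64.5%, Lender B 11/15 = 73.3% → Lender B
LTV 70–85%: MetroCredit 9/31 = 29.0%, Lender B 12/35 = 34.3% → Lender B
Overall: MetroCredit 50/101 = 49.5%, Lender B 47/129 = 36.4% → MetroCredit
(Lender B wins every loan-to-value group but MetroCredit wins overall — Lender B's loans skew toward the low-rate LTV over 85% group.)

MetroCredit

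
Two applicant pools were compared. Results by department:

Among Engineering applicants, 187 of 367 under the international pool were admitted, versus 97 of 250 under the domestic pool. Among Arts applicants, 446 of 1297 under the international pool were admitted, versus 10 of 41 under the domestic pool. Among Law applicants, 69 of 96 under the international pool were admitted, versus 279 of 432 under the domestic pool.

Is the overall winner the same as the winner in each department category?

Engineering: the international pool 187/367 = 51.0%, the domestic pool 97/250 = 38.8% → the international pool
Arts: the international pool 446/1297 = 34.4%, the domestic pool 10/41 = 24.4% → the international pool
Law: the international pool 69/96 = 71.9%, the domestic pool 279/432 = 64.6% → the international pool
Overall: the international pool 702/1760 = 39.9%, the domestic pool 386/723 = 53.4% → the domestic pool
The international pool wins each department group but the domestic pool wins overall — the comparison reverses. The international pool's applicants skew toward Arts, which has a lower base rate.

No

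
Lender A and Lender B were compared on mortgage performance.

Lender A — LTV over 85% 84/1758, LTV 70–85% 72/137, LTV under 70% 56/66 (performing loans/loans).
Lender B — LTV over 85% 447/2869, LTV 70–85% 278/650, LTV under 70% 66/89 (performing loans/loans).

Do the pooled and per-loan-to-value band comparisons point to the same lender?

No

LTV over 85%: Lender A 84/1758 = 4.8%, Lender B 447/2869 = 15.6% → Lender B
LTV 70–85%: Lender A 72/137 = 52.6%, Lender B 278/650 = 42.8% → Lender A
LTV under 70%: Lender A 56/66 = 84.8%, Lender B 66/89 = 74.2% → Lender A
Overall: Lender A 212/1961 = 10.8%, Lender B 791/3608 = 21.9% → Lender B
Neither sweeps: Lender A wins 2 of 3 groups, Lender B wins 1. Lender B wins overall but not every group — no Simpson reversal.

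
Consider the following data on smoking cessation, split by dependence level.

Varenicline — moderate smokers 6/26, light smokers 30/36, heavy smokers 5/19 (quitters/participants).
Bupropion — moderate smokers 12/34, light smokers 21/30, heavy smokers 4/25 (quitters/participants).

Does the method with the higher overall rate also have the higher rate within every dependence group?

Moderate smokers: varenicline 6/26 = 23.1%, bupropion 12/34 = 35.3% → bupropion
Light smokers: varenicline 30/36 = 83.3%, bupropion 21/30 = 70.0% → varenicline
Heavy smokers: varenicline 5/19 = 26.3%, bupropion 4/25 = 16.0% → varenicline
Overall: varenicline 41/81 = 50.6%, bupropion 37/89 = 41.6% → varenicline
Neither sweeps: varenicline wins 2 of 3 groups, bupropion wins 1. Varenicline wins overall but not every group — no Simpson reversal.

No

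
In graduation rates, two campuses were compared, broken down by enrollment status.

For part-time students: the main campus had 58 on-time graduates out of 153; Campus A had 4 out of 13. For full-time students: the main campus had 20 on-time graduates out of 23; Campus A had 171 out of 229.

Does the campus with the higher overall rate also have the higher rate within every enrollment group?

No

Part-time: the main campus 58/153 = 37.9%, Campus A 4/13 = 30.8% → the main campus
Full-time: the main campus 20/23 = 87.0%, Campus A 171/229 = 74.7% → the main campus
Overall: the main campus 78/176 = 44.3%, Campus A 175/242 = 72.3% → Campus A
The main campus wins each enrollment group but Campus A wins overall — the comparison reverses. The main campus's students skew toward part-time, which has a lower base rate.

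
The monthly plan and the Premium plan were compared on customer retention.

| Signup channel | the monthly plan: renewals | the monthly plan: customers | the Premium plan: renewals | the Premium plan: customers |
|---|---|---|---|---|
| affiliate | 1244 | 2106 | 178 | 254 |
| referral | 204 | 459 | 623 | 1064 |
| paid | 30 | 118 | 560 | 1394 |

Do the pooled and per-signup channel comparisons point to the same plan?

Affiliate: the monthly plan 1244/2106 = 59.1%, the Premium plan 178/254 = 70.1% → the Premium plan
Referral: the monthly plan 204/459 = 44.4%, the Premium plan 623/1064 = 58.6% → the Premium plan
Paid: the monthly plan 30/118 = 25.4%, the Premium plan 560/1394 = 40.2% → the Premium plan
Overall: the monthly plan 1478/2683 = 55.1%, the Premium plan 1361/2712 = 50.2% → the monthly plan
The Premium plan wins each signup group but the monthly plan wins overall — the comparison reverses. The Premium plan's customers skew toward paid, which has a lower base rate.

No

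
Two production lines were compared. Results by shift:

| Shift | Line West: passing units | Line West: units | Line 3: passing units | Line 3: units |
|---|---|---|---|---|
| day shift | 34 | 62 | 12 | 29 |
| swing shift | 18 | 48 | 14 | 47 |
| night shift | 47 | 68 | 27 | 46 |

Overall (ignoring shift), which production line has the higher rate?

Line West

Day shift: Line West 34/62 = 54.8%, Line 3 12/29 = 41.4% → Line West
Swing shift: Line West 18/48 = 37.5%, Line 3 14/47 = 29.8% → Line West
Night shift: Line West 47/68 = 69.1%, Line 3 27/46 = 58.7% → Line West
Overall: Line West 99/178 = 55.6%, Line 3 53/122 = 43.4% → Line West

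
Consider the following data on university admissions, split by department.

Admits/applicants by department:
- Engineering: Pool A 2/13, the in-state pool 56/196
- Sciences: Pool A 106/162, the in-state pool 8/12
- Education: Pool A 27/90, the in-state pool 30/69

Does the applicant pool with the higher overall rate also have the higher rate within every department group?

No

Engineering: Pool A 2/13 = 15.4%, the in-state pool 56/196 = 28.6% → the in-state pool
Sciences: Pool A 106/162 = 65.4%, the in-state pool 8/12 = 66.7% → the in-state pool
Education: Pool A 27/90 = 30.0%, the in-state pool 30/69 = 43.5% → the in-state pool
Overall: Pool A 135/265 = 50.9%, the in-state pool 94/277 = 33.9% → Pool A
The in-state pool wins each department group but Pool A wins overall — the comparison reverses. The in-state pool's applicants skew toward Engineering, which has a lower base rate.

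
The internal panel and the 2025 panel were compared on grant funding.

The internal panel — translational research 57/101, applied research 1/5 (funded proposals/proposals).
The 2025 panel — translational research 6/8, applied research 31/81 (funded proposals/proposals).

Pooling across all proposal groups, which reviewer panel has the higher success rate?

the internal panel

Translational research: the internal panel 57/101 = 56.4%, the 2025 panel 6/8 = 75.0% → the 2025 panel
Applied research: the internal panel 1/5 = 20.0%, the 2025 panel 31/81 = 38.3% → the 2025 panel
Overall: the internal panel 58/106 = 54.7%, the 2025 panel 37/89 = 41.6% → the internal panel
(The 2025 panel wins every proposal group but the internal panel wins overall — the 2025 panel's proposals skew toward the low-rate applied research group.)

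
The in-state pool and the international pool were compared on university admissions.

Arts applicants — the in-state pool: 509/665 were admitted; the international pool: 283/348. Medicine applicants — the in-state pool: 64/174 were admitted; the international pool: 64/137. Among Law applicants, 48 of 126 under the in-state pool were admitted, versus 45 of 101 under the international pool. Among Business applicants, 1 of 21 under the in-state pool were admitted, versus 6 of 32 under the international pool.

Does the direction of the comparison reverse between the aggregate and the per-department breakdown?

No

Arts: the in-state pool 509/665 = 76.5%, the international pool 283/348 = 81.3% → the international pool
Medicine: the in-state pool 64/174 = 36.8%, the international pool 64/137 = 46.7% → the international pool
Law: the in-state pool 48/126 = 38.1%, the international pool 45/101 = 44.6% → the international pool
Business: the in-state pool 1/21 = 4.8%, the international pool 6/32 = 18.8% → the international pool
Overall: the in-state pool 622/986 = 63.1%, the international pool 398/618 = 64.4% → the international pool
The international pool wins overall and in every department group — no reversal.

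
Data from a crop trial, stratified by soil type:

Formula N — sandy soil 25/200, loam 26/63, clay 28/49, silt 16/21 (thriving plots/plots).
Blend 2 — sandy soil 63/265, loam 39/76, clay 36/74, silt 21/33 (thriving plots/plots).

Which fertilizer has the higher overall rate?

Blend 2

Sandy soil: Formula N 25/200 = 12.5%, Blend 2 63/265 = 23.8% → Blend 2
Loam: Formula N 26/63 = 41.3%, Blend 2 39/76 = 51.3% → Blend 2
Clay: Formula N 28/49 = 57.1%, Blend 2 36/74 = 48.6% → Formula N
Silt: Formula N 16/21 = 76.2%, Blend 2 21/33 = 63.6% → Formula N
Overall: Formula N 95/333 = 28.5%, Blend 2 159/448 = 35.5% → Blend 2
(Neither sweeps every soil group, but Blend 2 has the higher pooled rate.)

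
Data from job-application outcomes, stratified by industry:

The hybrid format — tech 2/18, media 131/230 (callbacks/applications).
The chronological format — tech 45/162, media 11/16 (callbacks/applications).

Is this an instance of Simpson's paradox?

Yes

Tech: the hybrid format 2/18 = 11.1%, the chronological format 45/162 = 27.8% → the chronological format
Media: the hybrid format 131/230 = 57.0%, the chronological format 11/16 = 68.8% → the chronological format
Overall: the hybrid format 133/248 = 53.6%, the chronological format 56/178 = 31.5% → the hybrid format
The chronological format wins each industry group but the hybrid format wins overall — the comparison reverses. The chronological format's applications skew toward tech, which has a lower base rate.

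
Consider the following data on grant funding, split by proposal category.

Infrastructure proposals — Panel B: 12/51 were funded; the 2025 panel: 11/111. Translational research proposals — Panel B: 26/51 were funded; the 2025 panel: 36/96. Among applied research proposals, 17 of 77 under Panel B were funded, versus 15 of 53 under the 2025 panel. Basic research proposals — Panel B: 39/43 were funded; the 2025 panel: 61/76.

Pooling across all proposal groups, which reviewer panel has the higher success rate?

Infrastructure: Panel B 12/51 = 23.5%, the 2025 panel 11/111 = 9.9% → Panel B
Translational research: Panel B 26/51 = 51.0%, the 2025 panel 36/96 = 37.5% → Panel B
Applied research: Panel B 17/77 = 22.1%, the 2025 panel 15/53 = 28.3% → the 2025 panel
Basic research: Panel B 39/43 = 90.7%, the 2025 panel 61/76 = 80.3% → Panel B
Overall: Panel B 94/222 = 42.3%, the 2025 panel 123/336 = 36.6% → Panel B
(Neither sweeps every proposal group, but Panel B has the higher pooled rate.)

Panel B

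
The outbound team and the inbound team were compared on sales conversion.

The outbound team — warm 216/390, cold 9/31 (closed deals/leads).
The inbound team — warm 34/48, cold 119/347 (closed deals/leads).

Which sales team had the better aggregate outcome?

Warm: the outbound team 216/390 = 55.4%, the inbound team 34/48 = 70.8% → the inbound team
Cold: the outbound team 9/31 = 29.0%, the inbound team 119/347 = 34.3% → the inbound team
Overall: the outbound team 225/421 = 53.4%, the inbound team 153/395 = 38.7% → the outbound team
(The inbound team wins every lead group but the outbound team wins overall — the inbound team's leads skew toward the low-rate cold group.)

the outbound team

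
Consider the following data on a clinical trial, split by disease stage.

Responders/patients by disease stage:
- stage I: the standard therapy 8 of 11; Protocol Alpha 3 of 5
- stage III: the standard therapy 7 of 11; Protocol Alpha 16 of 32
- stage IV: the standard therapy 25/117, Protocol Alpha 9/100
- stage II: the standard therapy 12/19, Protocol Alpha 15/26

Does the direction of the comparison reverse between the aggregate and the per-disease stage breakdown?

No

Stage I: the standard therapy 8/11 = 72.7%, Protocol Alpha 3/5 = 60.0% → the standard therapy
Stage III: the standard therapy 7/11 = 63.6%, Protocol Alpha 16/32 = 50.0% → the standard therapy
Stage IV: the standard therapy 25/117 = 21.4%, Protocol Alpha 9/100 = 9.0% → the standard therapy
Stage II: the standard therapy 12/19 = 63.2%, Protocol Alpha 15/26 = 57.7% → the standard therapy
Overall: the standard therapy 52/158 = 32.9%, Protocol Alpha 43/163 = 26.4% → the standard therapy
The standard therapy wins overall and in every disease group — no reversal.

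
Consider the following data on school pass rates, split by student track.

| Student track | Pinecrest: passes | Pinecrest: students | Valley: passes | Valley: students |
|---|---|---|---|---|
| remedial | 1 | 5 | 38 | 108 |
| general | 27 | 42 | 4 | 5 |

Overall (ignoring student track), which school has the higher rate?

Pinecrest

Remedial: Pinecrest 1/5 = 20.0%, Valley 38/108 = 35.2% → Valley
General: Pinecrest 27/42 = 64.3%, Valley 4/5 = 80.0% → Valley
Overall: Pinecrest 28/47 = 59.6%, Valley 42/113 = 37.2% → Pinecrest
(Valley wins every student group but Pinecrest wins overall — Valley's students skew toward the low-rate remedial group.)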